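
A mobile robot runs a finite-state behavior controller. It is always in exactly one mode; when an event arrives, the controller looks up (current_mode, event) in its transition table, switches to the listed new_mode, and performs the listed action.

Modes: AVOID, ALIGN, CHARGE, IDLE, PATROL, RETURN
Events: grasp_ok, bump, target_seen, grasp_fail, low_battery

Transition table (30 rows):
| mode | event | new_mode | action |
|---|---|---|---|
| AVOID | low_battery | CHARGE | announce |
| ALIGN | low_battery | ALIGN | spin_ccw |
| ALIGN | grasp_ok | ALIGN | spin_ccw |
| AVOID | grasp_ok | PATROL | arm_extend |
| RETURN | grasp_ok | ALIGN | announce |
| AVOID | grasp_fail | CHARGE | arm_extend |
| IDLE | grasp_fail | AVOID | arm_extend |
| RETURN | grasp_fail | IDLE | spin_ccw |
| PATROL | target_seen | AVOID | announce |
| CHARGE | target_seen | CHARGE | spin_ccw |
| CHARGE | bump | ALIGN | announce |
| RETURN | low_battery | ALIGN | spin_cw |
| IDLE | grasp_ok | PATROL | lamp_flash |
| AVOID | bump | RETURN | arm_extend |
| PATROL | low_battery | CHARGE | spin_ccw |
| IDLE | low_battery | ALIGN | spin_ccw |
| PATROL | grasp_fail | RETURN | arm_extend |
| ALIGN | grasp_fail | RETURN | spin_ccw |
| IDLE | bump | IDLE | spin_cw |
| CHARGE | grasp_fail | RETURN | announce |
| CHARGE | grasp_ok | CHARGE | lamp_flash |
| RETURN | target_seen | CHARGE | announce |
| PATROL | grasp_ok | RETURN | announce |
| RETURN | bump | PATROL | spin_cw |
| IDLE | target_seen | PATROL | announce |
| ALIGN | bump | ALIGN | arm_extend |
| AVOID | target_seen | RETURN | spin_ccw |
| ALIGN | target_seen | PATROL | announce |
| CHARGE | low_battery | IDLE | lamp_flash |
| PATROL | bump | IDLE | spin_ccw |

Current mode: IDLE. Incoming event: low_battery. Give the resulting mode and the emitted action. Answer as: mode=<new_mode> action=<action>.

mode=ALIGN action=spin_ccw

current mode = IDLE; filter table to that mode:
  (IDLE, grasp_fail) → (AVOID, arm_extend)
  (IDLE, grasp_ok) → (PATROL, lamp_flash)
  (IDLE, low_battery) → (ALIGN, spin_ccw)  ← event matches
  (IDLE, bump) → (IDLE, spin_cw)
  (IDLE, target_seen) → (PATROL, announce)
event = low_battery selects (ALIGN, spin_ccw)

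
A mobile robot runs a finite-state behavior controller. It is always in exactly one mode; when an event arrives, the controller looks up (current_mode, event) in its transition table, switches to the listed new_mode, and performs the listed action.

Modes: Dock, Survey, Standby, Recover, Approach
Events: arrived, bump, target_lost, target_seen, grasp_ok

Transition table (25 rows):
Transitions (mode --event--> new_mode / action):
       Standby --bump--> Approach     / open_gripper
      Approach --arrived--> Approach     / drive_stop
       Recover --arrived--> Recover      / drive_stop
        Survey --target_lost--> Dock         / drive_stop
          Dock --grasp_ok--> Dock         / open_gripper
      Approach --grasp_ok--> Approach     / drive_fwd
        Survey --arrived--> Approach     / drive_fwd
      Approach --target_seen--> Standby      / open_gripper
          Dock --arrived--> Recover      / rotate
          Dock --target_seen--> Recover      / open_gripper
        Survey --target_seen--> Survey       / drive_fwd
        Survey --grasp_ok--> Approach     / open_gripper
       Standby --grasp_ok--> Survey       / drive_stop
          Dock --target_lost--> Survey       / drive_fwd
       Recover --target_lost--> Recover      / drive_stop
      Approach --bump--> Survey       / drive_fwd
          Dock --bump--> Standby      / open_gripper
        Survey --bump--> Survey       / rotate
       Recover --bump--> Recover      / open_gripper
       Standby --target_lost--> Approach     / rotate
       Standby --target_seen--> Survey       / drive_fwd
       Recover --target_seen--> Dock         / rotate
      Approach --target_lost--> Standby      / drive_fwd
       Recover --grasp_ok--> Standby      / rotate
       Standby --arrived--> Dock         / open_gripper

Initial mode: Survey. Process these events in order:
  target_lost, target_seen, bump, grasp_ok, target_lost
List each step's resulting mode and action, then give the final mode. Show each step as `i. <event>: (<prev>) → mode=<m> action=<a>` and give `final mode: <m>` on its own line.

final mode: Approach

1. target_lost: (Survey) → mode=Dock action=drive_stop
2. target_seen: (Dock) → mode=Recover action=open_gripper
3. bump: (Recover) → mode=Recover action=open_gripper
4. grasp_ok: (Recover) → mode=Standby action=rotate
5. target_lost: (Standby) → mode=Approach action=rotate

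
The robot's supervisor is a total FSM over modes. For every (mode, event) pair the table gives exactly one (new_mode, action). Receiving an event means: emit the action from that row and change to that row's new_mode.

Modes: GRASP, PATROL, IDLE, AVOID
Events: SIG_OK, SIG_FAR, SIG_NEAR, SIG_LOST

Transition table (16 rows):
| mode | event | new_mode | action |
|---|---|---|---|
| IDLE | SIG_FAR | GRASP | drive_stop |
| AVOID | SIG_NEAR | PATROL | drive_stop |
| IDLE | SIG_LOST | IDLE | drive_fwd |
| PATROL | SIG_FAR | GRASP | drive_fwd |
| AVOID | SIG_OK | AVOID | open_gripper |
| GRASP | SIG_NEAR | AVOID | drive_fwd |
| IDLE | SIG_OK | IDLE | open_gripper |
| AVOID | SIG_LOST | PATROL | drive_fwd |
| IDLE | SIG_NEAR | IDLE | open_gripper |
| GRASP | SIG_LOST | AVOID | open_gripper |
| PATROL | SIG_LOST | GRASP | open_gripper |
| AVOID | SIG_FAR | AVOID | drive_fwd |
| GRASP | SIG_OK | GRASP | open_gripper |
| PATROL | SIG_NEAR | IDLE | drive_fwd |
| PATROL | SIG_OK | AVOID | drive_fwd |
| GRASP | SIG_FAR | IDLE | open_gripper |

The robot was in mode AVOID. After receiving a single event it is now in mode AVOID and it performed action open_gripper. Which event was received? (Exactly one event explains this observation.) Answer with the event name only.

SIG_OK

try SIG_OK: (AVOID, SIG_OK) → (AVOID, open_gripper)  ← matches
try SIG_FAR: (AVOID, SIG_FAR) → (AVOID, drive_fwd)
try SIG_NEAR: (AVOID, SIG_NEAR) → (PATROL, drive_stop)
try SIG_LOST: (AVOID, SIG_LOST) → (PATROL, drive_fwd)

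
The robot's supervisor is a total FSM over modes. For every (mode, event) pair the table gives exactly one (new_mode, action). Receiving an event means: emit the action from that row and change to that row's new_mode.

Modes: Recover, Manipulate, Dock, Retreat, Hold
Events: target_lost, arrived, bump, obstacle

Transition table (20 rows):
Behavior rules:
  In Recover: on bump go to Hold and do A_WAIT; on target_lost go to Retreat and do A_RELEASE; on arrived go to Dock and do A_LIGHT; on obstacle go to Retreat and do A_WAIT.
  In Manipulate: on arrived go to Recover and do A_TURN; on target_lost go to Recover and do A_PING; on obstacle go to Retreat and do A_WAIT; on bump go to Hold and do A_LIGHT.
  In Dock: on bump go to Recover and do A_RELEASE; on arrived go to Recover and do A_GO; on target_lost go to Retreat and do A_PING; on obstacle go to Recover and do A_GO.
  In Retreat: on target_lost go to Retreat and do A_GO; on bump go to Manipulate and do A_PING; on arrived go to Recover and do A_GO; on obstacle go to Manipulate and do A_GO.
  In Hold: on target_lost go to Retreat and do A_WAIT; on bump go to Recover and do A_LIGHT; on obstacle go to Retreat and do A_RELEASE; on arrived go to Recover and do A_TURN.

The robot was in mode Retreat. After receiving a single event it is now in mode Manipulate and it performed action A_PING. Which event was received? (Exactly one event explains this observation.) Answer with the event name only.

bump

try target_lost: (Retreat, target_lost) → (Retreat, A_GO)
try arrived: (Retreat, arrived) → (Recover, A_GO)
try bump: (Retreat, bump) → (Manipulate, A_PING)  ← matches
try obstacle: (Retreat, obstacle) → (Manipulate, A_GO)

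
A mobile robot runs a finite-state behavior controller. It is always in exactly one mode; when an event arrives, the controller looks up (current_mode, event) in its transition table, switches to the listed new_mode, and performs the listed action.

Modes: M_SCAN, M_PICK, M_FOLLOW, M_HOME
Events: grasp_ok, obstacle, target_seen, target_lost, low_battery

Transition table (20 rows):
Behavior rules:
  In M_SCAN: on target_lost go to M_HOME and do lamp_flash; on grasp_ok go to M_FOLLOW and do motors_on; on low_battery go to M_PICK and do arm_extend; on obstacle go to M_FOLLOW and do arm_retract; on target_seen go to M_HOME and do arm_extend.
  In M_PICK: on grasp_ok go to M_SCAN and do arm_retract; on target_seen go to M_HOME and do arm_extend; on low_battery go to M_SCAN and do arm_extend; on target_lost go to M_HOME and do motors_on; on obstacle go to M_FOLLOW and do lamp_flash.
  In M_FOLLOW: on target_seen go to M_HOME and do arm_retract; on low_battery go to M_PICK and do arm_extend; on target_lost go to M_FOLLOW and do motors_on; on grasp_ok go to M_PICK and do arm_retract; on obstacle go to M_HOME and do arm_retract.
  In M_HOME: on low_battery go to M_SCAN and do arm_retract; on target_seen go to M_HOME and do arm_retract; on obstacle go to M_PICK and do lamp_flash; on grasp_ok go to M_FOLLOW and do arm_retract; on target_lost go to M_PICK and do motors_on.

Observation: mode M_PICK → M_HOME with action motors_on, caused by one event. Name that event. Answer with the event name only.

target_lost

try grasp_ok: (M_PICK, grasp_ok) → (M_SCAN, arm_retract)
try obstacle: (M_PICK, obstacle) → (M_FOLLOW, lamp_flash)
try target_seen: (M_PICK, target_seen) → (M_HOME, arm_extend)
try target_lost: (M_PICK, target_lost) → (M_HOME, motors_on)  ← matches
try low_battery: (M_PICK, low_battery) → (M_SCAN, arm_extend)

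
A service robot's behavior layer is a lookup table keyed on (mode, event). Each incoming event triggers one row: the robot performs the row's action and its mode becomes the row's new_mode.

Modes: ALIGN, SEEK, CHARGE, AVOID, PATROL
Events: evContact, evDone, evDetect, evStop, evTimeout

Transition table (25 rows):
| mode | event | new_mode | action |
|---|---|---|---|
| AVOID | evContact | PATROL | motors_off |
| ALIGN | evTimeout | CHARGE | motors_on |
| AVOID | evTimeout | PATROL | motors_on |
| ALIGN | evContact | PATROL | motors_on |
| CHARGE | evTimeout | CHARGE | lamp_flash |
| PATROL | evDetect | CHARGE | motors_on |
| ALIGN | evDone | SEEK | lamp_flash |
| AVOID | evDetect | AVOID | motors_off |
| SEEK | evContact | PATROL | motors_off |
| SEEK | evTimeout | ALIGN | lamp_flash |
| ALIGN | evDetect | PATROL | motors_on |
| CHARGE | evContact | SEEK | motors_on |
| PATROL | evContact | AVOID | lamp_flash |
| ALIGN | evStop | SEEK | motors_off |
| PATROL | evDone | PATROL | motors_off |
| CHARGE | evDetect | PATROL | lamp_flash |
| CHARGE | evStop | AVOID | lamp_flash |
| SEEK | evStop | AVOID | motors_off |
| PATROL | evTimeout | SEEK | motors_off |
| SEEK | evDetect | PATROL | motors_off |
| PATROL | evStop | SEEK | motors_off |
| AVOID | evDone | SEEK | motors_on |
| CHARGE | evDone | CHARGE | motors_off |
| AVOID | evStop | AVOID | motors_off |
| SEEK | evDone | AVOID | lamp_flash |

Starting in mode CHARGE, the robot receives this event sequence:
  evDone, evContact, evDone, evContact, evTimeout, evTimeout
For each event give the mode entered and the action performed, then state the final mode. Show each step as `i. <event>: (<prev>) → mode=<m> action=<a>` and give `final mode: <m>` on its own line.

final mode: ALIGN

1. evDone: (CHARGE) → mode=CHARGE action=motors_off
2. evContact: (CHARGE) → mode=SEEK action=motors_on
3. evDone: (SEEK) → mode=AVOID action=lamp_flash
4. evContact: (AVOID) → mode=PATROL action=motors_off
5. evTimeout: (PATROL) → mode=SEEK action=motors_off
6. evTimeout: (SEEK) → mode=ALIGN action=lamp_flash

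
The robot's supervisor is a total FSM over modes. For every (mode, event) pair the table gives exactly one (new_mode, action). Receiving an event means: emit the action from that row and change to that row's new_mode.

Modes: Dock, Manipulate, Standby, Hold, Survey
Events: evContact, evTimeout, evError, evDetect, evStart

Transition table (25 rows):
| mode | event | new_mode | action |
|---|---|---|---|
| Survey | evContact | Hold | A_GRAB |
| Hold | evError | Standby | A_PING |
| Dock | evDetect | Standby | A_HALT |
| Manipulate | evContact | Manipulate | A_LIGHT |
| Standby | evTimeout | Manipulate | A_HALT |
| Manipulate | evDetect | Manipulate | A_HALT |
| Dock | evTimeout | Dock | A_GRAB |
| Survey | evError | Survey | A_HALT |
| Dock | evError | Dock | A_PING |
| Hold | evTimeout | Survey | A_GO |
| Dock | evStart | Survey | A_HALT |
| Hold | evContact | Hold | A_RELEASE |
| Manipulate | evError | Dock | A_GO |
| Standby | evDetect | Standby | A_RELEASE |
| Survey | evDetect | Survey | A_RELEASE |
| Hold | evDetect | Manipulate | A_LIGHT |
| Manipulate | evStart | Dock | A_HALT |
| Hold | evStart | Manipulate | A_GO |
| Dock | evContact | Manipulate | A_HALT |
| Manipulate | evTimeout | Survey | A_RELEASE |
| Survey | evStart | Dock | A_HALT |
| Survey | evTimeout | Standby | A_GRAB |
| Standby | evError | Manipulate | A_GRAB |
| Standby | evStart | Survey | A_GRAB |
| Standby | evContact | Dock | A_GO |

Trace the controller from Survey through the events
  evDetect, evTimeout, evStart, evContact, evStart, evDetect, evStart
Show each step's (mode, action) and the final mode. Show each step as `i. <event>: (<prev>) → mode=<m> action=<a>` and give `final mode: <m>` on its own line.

final mode: Dock

1. evDetect: (Survey) → mode=Survey action=A_RELEASE
2. evTimeout: (Survey) → mode=Standby action=A_GRAB
3. evStart: (Standby) → mode=Survey action=A_GRAB
4. evContact: (Survey) → mode=Hold action=A_GRAB
5. evStart: (Hold) → mode=Manipulate action=A_GO
6. evDetect: (Manipulate) → mode=Manipulate action=A_HALT
7. evStart: (Manipulate) → mode=Dock action=A_HALT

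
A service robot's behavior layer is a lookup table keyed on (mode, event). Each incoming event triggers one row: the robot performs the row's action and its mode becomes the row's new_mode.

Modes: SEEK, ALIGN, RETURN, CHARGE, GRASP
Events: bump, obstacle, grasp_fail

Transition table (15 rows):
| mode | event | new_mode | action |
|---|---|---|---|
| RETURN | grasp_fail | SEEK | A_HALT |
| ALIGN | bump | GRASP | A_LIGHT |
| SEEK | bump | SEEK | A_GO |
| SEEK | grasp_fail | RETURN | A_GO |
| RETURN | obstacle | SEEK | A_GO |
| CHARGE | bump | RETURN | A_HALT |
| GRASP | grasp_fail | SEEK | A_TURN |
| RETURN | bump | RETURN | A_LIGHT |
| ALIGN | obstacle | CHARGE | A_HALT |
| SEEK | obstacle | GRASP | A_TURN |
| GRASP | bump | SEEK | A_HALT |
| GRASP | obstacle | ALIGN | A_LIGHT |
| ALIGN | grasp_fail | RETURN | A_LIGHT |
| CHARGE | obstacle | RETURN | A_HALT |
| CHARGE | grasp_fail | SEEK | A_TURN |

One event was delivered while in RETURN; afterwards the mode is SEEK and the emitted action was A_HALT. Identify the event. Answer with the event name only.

try bump: (RETURN, bump) → (RETURN, A_LIGHT)
try obstacle: (RETURN, obstacle) → (SEEK, A_GO)
try grasp_fail: (RETURN, grasp_fail) → (SEEK, A_HALT)  ← matches

grasp_fail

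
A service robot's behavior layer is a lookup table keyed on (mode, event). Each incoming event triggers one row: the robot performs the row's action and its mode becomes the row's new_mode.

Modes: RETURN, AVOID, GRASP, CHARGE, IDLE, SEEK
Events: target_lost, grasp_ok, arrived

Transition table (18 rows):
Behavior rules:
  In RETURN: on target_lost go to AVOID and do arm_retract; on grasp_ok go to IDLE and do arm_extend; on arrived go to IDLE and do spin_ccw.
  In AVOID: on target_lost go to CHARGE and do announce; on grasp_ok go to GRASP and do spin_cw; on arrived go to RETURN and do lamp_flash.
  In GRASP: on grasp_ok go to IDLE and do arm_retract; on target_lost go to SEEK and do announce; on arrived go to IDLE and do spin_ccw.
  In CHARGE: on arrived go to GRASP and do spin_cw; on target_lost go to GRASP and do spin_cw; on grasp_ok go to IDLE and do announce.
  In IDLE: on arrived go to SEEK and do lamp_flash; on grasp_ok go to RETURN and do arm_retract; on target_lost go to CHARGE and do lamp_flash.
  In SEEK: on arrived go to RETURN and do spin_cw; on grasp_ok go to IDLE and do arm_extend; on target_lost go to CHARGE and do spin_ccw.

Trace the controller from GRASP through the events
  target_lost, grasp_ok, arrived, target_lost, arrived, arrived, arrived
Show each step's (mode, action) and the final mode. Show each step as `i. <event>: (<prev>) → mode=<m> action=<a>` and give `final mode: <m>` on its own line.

1. target_lost: (GRASP) → mode=SEEK action=announce
2. grasp_ok: (SEEK) → mode=IDLE action=arm_extend
3. arrived: (IDLE) → mode=SEEK action=lamp_flash
4. target_lost: (SEEK) → mode=CHARGE action=spin_ccw
5. arrived: (CHARGE) → mode=GRASP action=spin_cw
6. arrived: (GRASP) → mode=IDLE action=spin_ccw
7. arrived: (IDLE) → mode=SEEK action=lamp_flash

final mode: SEEK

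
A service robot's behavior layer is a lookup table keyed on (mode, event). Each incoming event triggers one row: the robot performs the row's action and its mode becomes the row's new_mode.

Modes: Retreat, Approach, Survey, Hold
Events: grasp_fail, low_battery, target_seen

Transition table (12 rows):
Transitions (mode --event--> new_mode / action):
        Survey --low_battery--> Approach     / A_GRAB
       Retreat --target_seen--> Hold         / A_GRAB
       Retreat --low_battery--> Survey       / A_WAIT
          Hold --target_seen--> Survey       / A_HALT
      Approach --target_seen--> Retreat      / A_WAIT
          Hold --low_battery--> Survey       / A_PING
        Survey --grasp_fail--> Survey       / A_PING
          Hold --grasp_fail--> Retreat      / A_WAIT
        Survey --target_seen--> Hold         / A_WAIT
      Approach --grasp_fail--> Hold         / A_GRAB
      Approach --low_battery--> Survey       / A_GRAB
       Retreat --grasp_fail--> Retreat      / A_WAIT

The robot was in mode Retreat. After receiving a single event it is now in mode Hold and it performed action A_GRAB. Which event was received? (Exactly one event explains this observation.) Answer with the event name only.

target_seen

try grasp_fail: (Retreat, grasp_fail) → (Retreat, A_WAIT)
try low_battery: (Retreat, low_battery) → (Survey, A_WAIT)
try target_seen: (Retreat, target_seen) → (Hold, A_GRAB)  ← matches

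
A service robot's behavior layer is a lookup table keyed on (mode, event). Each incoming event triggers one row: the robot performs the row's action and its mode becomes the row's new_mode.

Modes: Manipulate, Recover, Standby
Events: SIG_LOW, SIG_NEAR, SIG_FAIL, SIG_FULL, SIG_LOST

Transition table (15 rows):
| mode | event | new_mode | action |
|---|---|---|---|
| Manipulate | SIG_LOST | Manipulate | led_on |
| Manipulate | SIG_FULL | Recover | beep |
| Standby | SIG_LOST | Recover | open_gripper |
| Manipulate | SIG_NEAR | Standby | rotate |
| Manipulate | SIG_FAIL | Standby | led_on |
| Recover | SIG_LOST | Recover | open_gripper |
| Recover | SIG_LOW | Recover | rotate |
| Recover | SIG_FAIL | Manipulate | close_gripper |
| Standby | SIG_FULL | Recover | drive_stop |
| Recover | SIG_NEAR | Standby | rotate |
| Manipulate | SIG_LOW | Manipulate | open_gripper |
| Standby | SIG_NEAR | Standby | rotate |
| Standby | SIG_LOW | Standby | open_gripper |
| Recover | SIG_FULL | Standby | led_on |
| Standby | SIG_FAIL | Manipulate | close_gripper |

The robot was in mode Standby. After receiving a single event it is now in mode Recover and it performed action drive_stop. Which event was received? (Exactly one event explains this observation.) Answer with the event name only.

try SIG_LOW: (Standby, SIG_LOW) → (Standby, open_gripper)
try SIG_NEAR: (Standby, SIG_NEAR) → (Standby, rotate)
try SIG_FAIL: (Standby, SIG_FAIL) → (Manipulate, close_gripper)
try SIG_FULL: (Standby, SIG_FULL) → (Recover, drive_stop)  ← matches
try SIG_LOST: (Standby, SIG_LOST) → (Recover, open_gripper)

SIG_FULL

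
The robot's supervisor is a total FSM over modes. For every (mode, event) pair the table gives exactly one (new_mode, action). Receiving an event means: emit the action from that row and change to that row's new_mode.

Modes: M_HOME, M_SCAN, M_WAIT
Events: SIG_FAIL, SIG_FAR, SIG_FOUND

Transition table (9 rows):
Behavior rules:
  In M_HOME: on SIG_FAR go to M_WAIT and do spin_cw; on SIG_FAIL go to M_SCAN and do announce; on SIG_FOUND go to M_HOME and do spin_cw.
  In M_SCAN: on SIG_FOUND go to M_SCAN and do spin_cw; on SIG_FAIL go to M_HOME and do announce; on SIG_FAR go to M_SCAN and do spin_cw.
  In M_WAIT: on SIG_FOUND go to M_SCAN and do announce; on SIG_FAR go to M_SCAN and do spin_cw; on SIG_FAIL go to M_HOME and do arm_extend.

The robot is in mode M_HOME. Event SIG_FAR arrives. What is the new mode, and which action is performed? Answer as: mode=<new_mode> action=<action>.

mode=M_WAIT action=spin_cw

current mode = M_HOME; filter table to that mode:
  (M_HOME, SIG_FAR) → (M_WAIT, spin_cw)  ← event matches
  (M_HOME, SIG_FAIL) → (M_SCAN, announce)
  (M_HOME, SIG_FOUND) → (M_HOME, spin_cw)
event = SIG_FAR selects (M_WAIT, spin_cw)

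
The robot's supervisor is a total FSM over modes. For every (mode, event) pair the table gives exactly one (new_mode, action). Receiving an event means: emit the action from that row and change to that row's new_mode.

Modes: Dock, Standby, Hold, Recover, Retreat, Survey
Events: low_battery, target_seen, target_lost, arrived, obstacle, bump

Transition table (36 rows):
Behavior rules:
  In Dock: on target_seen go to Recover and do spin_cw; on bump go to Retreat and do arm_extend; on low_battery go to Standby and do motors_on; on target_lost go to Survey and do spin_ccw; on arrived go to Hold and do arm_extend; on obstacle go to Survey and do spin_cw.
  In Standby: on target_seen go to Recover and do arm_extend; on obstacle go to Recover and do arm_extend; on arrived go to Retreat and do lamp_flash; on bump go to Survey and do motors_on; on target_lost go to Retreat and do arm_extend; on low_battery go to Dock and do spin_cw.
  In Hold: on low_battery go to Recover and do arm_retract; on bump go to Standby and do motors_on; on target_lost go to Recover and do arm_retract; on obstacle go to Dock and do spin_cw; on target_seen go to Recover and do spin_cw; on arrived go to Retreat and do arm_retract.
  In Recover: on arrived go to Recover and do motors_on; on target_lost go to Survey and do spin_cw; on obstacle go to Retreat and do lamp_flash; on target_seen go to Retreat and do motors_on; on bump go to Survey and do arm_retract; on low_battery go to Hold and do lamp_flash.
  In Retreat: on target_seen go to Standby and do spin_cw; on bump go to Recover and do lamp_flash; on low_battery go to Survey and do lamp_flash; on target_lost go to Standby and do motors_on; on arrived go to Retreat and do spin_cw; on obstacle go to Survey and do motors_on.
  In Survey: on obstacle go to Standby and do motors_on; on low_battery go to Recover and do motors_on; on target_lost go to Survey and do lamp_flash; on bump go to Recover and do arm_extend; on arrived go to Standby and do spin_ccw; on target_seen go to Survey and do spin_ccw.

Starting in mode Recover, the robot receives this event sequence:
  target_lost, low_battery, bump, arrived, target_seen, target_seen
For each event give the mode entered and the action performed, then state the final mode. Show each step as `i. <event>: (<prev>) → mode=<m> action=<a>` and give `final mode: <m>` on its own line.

1. target_lost: (Recover) → mode=Survey action=spin_cw
2. low_battery: (Survey) → mode=Recover action=motors_on
3. bump: (Recover) → mode=Survey action=arm_retract
4. arrived: (Survey) → mode=Standby action=spin_ccw
5. target_seen: (Standby) → mode=Recover action=arm_extend
6. target_seen: (Recover) → mode=Retreat action=motors_on

final mode: Retreat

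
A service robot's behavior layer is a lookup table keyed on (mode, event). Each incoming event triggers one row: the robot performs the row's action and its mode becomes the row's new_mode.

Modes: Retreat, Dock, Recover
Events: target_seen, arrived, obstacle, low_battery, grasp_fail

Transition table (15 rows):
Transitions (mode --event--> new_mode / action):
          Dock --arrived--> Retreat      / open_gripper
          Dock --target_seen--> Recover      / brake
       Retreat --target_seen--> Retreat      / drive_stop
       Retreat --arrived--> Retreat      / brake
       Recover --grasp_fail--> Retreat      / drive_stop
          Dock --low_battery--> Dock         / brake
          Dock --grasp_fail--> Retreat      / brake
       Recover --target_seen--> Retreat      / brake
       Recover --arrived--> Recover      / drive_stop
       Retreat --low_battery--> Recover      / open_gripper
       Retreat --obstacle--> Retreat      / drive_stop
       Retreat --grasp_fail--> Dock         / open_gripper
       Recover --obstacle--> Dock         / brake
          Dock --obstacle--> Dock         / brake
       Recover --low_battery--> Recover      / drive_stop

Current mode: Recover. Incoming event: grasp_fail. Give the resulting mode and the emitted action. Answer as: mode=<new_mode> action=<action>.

mode=Retreat action=drive_stop

current mode = Recover; filter table to that mode:
  (Recover, grasp_fail) → (Retreat, drive_stop)  ← event matches
  (Recover, target_seen) → (Retreat, brake)
  (Recover, arrived) → (Recover, drive_stop)
  (Recover, obstacle) → (Dock, brake)
  (Recover, low_battery) → (Recover, drive_stop)
event = grasp_fail selects (Retreat, drive_stop)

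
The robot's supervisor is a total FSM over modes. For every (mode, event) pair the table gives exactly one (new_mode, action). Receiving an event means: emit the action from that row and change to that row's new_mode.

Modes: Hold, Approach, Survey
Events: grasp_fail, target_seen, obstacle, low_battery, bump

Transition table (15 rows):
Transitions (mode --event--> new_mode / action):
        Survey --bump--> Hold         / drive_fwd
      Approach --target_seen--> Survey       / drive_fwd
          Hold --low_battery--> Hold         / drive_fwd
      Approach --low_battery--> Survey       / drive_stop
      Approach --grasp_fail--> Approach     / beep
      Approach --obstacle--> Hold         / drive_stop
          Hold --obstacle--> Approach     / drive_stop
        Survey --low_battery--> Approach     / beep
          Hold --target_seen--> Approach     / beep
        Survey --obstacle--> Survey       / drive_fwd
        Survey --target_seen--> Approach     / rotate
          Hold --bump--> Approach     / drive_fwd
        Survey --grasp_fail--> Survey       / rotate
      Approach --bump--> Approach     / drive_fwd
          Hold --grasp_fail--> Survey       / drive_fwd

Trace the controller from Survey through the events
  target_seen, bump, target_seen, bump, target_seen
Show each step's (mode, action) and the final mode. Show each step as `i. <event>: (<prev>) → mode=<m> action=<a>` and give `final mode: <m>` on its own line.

1. target_seen: (Survey) → mode=Approach action=rotate
2. bump: (Approach) → mode=Approach action=drive_fwd
3. target_seen: (Approach) → mode=Survey action=drive_fwd
4. bump: (Survey) → mode=Hold action=drive_fwd
5. target_seen: (Hold) → mode=Approach action=beep

final mode: Approach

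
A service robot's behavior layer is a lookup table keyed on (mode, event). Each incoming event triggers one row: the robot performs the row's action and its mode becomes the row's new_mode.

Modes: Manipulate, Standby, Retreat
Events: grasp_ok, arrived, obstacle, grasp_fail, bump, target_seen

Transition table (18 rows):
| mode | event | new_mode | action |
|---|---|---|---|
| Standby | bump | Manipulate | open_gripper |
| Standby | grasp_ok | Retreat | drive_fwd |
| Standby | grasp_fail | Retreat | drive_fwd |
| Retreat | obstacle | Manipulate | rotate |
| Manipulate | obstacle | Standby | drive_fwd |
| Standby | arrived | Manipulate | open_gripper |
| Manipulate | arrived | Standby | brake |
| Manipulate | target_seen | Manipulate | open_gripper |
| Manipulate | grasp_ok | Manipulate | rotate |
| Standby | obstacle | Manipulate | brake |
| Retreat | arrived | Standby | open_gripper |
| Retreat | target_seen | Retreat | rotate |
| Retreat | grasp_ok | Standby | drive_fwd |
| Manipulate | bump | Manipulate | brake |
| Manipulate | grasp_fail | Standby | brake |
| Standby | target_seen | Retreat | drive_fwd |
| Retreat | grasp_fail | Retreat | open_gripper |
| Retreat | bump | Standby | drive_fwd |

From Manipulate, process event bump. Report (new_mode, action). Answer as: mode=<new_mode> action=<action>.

mode=Manipulate action=brake

current mode = Manipulate; filter table to that mode:
  (Manipulate, obstacle) → (Standby, drive_fwd)
  (Manipulate, arrived) → (Standby, brake)
  (Manipulate, target_seen) → (Manipulate, open_gripper)
  (Manipulate, grasp_ok) → (Manipulate, rotate)
  (Manipulate, bump) → (Manipulate, brake)  ← event matches
  (Manipulate, grasp_fail) → (Standby, brake)
event = bump selects (Manipulate, brake)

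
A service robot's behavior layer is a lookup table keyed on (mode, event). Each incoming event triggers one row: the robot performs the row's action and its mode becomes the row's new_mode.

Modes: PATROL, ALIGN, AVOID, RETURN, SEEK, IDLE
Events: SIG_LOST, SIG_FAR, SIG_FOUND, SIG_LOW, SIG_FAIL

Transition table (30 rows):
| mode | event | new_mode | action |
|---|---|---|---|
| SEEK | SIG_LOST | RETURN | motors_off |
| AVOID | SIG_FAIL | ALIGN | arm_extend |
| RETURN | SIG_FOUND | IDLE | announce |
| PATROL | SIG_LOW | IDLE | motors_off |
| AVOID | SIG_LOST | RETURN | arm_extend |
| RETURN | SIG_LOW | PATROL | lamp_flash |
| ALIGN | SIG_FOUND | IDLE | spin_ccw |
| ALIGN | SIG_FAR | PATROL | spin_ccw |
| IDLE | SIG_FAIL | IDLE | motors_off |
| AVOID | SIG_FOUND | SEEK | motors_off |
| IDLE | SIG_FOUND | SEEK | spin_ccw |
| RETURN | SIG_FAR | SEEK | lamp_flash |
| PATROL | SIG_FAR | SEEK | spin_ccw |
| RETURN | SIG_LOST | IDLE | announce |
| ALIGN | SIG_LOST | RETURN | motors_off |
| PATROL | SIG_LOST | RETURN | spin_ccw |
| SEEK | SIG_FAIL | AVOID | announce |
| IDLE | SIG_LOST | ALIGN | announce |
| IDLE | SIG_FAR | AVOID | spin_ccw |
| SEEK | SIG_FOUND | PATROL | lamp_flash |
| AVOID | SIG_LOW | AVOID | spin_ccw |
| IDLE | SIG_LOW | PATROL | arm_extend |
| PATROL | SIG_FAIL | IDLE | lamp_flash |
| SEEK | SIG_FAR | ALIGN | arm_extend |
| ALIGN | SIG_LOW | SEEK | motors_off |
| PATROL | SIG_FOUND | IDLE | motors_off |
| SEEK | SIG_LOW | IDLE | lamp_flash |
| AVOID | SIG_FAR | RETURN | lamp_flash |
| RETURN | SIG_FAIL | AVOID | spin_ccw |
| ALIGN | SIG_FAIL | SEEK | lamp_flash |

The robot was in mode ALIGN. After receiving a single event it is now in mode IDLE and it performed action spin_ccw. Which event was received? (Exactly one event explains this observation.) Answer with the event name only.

try SIG_LOST: (ALIGN, SIG_LOST) → (RETURN, motors_off)
try SIG_FAR: (ALIGN, SIG_FAR) → (PATROL, spin_ccw)
try SIG_FOUND: (ALIGN, SIG_FOUND) → (IDLE, spin_ccw)  ← matches
try SIG_LOW: (ALIGN, SIG_LOW) → (SEEK, motors_off)
try SIG_FAIL: (ALIGN, SIG_FAIL) → (SEEK, lamp_flash)

SIG_FOUND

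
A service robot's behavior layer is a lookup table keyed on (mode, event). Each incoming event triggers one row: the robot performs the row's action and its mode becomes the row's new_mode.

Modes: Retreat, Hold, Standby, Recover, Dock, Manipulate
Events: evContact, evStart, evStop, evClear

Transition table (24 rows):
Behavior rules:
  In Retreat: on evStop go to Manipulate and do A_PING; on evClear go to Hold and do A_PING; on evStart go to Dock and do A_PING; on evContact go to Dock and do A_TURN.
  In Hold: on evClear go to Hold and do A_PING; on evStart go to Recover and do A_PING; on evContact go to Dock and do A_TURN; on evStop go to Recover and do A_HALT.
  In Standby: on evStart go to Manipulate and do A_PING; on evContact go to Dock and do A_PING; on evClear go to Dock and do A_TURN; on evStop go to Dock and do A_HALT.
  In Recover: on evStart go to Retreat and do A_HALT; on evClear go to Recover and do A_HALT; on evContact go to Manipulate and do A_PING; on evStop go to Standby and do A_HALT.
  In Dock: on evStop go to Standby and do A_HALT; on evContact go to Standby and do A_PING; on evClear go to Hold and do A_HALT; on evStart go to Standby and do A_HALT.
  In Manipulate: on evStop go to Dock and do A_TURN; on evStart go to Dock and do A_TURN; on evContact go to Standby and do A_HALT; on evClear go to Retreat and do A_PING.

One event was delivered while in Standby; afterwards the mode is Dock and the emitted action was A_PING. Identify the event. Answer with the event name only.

try evContact: (Standby, evContact) → (Dock, A_PING)  ← matches
try evStart: (Standby, evStart) → (Manipulate, A_PING)
try evStop: (Standby, evStop) → (Dock, A_HALT)
try evClear: (Standby, evClear) → (Dock, A_TURN)

evContact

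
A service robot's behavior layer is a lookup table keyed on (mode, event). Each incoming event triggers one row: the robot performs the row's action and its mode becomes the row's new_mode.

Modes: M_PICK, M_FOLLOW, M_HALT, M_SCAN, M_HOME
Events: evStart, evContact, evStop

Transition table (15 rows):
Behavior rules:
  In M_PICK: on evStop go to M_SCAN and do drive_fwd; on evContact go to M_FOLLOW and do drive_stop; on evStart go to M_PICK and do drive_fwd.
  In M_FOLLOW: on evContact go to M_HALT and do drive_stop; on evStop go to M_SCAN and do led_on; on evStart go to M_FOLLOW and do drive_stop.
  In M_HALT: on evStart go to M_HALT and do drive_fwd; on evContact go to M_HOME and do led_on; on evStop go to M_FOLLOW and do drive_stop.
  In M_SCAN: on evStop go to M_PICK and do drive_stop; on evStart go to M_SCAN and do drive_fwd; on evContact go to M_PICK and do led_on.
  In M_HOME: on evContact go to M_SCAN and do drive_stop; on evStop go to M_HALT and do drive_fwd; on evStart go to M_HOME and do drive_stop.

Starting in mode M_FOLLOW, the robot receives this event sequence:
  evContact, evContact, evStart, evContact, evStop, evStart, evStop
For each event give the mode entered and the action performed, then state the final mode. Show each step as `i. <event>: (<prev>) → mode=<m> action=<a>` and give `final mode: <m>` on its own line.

final mode: M_SCAN

1. evContact: (M_FOLLOW) → mode=M_HALT action=drive_stop
2. evContact: (M_HALT) → mode=M_HOME action=led_on
3. evStart: (M_HOME) → mode=M_HOME action=drive_stop
4. evContact: (M_HOME) → mode=M_SCAN action=drive_stop
5. evStop: (M_SCAN) → mode=M_PICK action=drive_stop
6. evStart: (M_PICK) → mode=M_PICK action=drive_fwd
7. evStop: (M_PICK) → mode=M_SCAN action=drive_fwd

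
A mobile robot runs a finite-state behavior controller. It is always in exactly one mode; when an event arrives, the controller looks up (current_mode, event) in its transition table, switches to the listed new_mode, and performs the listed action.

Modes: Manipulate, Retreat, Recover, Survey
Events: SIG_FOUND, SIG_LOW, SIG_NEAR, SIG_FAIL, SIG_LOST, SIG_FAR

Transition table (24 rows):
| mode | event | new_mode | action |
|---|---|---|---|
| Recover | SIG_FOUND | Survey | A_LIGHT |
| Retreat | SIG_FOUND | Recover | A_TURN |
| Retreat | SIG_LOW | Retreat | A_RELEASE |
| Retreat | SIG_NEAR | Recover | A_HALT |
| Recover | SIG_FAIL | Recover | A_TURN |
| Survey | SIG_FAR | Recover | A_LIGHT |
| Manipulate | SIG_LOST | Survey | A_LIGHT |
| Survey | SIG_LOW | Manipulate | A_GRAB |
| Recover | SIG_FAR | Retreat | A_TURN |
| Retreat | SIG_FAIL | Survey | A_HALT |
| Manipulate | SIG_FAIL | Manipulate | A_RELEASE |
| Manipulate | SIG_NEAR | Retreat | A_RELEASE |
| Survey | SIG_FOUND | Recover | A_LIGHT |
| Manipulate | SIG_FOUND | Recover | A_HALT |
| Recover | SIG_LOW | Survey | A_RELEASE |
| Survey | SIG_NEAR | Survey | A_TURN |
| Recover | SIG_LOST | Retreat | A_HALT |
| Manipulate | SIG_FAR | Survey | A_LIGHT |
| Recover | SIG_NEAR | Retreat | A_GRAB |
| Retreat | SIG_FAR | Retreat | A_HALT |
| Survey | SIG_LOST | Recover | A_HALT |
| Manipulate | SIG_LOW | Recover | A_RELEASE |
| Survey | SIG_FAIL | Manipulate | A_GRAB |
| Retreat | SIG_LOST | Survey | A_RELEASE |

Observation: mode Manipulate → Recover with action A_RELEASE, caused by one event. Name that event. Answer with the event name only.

SIG_LOW

try SIG_FOUND: (Manipulate, SIG_FOUND) → (Recover, A_HALT)
try SIG_LOW: (Manipulate, SIG_LOW) → (Recover, A_RELEASE)  ← matches
try SIG_NEAR: (Manipulate, SIG_NEAR) → (Retreat, A_RELEASE)
try SIG_FAIL: (Manipulate, SIG_FAIL) → (Manipulate, A_RELEASE)
try SIG_LOST: (Manipulate, SIG_LOST) → (Survey, A_LIGHT)
try SIG_FAR: (Manipulate, SIG_FAR) → (Survey, A_LIGHT)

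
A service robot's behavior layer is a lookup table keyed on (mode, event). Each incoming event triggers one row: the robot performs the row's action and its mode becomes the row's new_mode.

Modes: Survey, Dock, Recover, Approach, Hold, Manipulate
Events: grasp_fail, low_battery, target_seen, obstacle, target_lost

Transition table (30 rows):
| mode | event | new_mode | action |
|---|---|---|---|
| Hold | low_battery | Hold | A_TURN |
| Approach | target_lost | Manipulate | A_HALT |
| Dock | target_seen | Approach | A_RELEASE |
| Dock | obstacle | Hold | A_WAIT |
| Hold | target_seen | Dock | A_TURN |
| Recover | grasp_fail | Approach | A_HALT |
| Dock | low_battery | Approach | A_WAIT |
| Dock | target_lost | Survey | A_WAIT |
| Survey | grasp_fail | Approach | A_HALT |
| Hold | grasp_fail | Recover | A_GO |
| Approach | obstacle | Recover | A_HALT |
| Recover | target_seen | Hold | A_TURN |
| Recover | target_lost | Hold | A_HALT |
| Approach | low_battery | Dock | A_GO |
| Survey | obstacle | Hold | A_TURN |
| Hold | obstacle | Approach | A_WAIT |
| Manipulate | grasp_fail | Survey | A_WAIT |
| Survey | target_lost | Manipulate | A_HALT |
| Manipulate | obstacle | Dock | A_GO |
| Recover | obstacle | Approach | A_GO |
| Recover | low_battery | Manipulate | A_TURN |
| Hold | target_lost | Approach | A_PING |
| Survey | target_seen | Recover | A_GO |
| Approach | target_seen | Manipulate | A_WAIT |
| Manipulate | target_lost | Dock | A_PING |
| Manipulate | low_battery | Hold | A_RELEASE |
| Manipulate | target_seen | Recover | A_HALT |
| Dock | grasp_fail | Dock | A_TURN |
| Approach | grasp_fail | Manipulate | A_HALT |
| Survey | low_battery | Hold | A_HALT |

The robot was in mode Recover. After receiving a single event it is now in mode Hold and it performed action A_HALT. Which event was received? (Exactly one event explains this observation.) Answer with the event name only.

target_lost

try grasp_fail: (Recover, grasp_fail) → (Approach, A_HALT)
try low_battery: (Recover, low_battery) → (Manipulate, A_TURN)
try target_seen: (Recover, target_seen) → (Hold, A_TURN)
try obstacle: (Recover, obstacle) → (Approach, A_GO)
try target_lost: (Recover, target_lost) → (Hold, A_HALT)  ← matches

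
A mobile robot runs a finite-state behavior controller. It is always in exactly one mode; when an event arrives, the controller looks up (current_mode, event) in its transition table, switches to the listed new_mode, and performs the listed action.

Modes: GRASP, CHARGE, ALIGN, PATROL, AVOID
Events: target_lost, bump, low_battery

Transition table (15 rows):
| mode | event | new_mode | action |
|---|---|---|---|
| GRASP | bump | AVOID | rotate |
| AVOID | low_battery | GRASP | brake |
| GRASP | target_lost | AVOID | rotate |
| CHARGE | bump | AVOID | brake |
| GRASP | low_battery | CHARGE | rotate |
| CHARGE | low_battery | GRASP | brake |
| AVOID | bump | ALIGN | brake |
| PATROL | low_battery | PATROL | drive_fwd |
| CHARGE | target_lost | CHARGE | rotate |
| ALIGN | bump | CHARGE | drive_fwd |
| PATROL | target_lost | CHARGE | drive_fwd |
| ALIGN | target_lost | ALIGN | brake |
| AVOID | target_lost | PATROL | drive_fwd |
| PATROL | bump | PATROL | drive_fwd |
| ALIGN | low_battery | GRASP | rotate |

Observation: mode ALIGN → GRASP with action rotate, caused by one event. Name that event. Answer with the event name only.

try target_lost: (ALIGN, target_lost) → (ALIGN, brake)
try bump: (ALIGN, bump) → (CHARGE, drive_fwd)
try low_battery: (ALIGN, low_battery) → (GRASP, rotate)  ← matches

low_battery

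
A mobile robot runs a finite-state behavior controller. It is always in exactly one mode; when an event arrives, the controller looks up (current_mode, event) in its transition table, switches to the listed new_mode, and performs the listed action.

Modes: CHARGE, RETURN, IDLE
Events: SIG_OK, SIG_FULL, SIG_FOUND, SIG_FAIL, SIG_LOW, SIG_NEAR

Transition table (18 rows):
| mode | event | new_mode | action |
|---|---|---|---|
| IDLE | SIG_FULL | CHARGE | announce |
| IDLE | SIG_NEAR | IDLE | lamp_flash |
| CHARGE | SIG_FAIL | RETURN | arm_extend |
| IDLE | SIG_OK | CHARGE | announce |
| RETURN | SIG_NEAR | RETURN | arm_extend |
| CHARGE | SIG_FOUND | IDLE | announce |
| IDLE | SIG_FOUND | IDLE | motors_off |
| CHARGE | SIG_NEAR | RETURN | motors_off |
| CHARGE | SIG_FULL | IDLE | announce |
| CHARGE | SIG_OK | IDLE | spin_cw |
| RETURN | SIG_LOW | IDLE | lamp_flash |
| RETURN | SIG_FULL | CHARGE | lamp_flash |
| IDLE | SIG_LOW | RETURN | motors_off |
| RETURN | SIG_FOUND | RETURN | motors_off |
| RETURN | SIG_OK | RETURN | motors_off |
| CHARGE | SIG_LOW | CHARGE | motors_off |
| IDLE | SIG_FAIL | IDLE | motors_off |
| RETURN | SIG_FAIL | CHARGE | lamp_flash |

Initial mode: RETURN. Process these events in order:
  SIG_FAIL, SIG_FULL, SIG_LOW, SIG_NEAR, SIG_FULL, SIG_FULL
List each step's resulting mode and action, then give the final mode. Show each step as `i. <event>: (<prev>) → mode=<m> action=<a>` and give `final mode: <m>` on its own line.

1. SIG_FAIL: (RETURN) → mode=CHARGE action=lamp_flash
2. SIG_FULL: (CHARGE) → mode=IDLE action=announce
3. SIG_LOW: (IDLE) → mode=RETURN action=motors_off
4. SIG_NEAR: (RETURN) → mode=RETURN action=arm_extend
5. SIG_FULL: (RETURN) → mode=CHARGE action=lamp_flash
6. SIG_FULL: (CHARGE) → mode=IDLE action=announce

final mode: IDLE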